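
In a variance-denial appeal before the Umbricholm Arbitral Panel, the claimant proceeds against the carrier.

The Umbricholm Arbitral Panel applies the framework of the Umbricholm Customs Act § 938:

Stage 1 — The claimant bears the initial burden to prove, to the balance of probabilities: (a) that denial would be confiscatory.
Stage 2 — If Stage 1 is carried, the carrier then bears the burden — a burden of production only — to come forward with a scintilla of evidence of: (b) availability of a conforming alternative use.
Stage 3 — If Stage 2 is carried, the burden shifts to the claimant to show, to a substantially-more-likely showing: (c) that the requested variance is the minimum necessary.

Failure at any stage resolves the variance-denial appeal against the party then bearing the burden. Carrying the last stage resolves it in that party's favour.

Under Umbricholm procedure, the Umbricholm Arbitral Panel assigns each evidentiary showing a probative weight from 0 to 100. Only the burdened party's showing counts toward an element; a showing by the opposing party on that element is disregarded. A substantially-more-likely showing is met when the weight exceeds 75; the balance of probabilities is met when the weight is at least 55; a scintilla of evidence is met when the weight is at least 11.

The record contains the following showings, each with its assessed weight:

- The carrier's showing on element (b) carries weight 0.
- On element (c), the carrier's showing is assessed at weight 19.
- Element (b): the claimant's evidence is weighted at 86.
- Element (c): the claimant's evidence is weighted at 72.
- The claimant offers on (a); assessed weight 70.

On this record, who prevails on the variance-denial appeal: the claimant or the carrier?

Stage 1 — burden on claimant; standard: the balance of probabilities (weight is at least 55).
    (a): 70 ≥ 55 [met]
  All elements met. The burden passes to the carrier.
Stage 2 — burden on carrier; standard: a scintilla of evidence (weight is at least 11).
    (b): 0 (claimant's 86 disregarded) < 11 [not met]
  Not every element is met, so the carrier fails to carry Stage 2.
So the claimant prevails.

claimant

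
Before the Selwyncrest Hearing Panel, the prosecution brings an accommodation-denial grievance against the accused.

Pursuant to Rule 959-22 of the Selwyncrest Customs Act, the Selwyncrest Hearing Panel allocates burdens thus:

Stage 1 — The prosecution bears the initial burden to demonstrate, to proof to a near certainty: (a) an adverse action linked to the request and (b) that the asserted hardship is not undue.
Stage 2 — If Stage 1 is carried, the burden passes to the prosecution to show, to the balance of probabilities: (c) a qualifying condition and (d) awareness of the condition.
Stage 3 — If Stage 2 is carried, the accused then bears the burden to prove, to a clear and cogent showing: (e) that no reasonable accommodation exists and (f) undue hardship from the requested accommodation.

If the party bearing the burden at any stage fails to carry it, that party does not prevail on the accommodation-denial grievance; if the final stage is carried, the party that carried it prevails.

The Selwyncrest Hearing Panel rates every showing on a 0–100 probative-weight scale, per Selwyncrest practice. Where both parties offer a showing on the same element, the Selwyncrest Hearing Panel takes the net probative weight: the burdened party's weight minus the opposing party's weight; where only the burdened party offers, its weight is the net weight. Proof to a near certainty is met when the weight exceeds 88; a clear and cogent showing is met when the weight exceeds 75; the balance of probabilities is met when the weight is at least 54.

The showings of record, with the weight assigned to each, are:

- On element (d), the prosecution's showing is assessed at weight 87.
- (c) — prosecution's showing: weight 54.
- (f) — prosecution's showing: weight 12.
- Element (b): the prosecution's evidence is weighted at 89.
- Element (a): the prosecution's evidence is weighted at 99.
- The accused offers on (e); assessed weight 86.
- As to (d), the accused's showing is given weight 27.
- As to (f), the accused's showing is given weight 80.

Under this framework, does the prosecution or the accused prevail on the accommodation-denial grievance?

prosecution

Stage 1 — burden on prosecution; standard: proof to a near certainty (weight exceeds 88).
    (a): 99 > 88 [met]
    (b): 89 > 88 [met]
  Stage 1 carried; the burden remains with the prosecution.
Stage 2 — burden on prosecution; standard: the balance of probabilities (weight is at least 54).
    (c): 54 ≥ 54 [met]
    (d): 87 − 27 = 60 ≥ 54 [met]
  Stage 2 is satisfied; the onus moves to the accused.
Stage 3 — burden on accused; standard: a clear and cogent showing (weight exceeds 75).
    (e): 86 > 75 [met]
    (f): 80 − 12 = 68 ≤ 75 [not met]
  Stage 3 not carried; the accused fails its burden.
The analysis ends at Stage 3; the prosecution prevails.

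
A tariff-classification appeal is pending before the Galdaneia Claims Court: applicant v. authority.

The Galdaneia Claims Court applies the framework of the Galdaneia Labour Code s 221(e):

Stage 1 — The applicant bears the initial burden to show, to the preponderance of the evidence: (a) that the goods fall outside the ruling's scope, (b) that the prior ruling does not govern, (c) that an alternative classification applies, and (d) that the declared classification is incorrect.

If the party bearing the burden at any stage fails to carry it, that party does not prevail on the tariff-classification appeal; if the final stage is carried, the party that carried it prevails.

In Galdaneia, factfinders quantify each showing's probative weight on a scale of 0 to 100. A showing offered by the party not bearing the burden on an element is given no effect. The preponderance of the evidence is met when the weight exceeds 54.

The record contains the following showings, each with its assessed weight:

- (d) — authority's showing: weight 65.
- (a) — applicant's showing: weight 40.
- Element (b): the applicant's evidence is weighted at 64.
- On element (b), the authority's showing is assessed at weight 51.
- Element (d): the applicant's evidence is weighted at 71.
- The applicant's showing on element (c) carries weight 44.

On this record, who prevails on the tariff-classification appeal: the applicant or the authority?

Stage 1 (applicant, the preponderance of the evidence, weight exceeds 54): (a) 40 ≤ 54 — fails; (b) 64 (authority's 51 disregarded) > 54 — meets; (c) 44 ≤ 54 — fails; (d) 71 (authority's 65 disregarded) > 54 — meets.
  Not every element is met, so the applicant fails to carry Stage 1.
So the authority prevails.

authority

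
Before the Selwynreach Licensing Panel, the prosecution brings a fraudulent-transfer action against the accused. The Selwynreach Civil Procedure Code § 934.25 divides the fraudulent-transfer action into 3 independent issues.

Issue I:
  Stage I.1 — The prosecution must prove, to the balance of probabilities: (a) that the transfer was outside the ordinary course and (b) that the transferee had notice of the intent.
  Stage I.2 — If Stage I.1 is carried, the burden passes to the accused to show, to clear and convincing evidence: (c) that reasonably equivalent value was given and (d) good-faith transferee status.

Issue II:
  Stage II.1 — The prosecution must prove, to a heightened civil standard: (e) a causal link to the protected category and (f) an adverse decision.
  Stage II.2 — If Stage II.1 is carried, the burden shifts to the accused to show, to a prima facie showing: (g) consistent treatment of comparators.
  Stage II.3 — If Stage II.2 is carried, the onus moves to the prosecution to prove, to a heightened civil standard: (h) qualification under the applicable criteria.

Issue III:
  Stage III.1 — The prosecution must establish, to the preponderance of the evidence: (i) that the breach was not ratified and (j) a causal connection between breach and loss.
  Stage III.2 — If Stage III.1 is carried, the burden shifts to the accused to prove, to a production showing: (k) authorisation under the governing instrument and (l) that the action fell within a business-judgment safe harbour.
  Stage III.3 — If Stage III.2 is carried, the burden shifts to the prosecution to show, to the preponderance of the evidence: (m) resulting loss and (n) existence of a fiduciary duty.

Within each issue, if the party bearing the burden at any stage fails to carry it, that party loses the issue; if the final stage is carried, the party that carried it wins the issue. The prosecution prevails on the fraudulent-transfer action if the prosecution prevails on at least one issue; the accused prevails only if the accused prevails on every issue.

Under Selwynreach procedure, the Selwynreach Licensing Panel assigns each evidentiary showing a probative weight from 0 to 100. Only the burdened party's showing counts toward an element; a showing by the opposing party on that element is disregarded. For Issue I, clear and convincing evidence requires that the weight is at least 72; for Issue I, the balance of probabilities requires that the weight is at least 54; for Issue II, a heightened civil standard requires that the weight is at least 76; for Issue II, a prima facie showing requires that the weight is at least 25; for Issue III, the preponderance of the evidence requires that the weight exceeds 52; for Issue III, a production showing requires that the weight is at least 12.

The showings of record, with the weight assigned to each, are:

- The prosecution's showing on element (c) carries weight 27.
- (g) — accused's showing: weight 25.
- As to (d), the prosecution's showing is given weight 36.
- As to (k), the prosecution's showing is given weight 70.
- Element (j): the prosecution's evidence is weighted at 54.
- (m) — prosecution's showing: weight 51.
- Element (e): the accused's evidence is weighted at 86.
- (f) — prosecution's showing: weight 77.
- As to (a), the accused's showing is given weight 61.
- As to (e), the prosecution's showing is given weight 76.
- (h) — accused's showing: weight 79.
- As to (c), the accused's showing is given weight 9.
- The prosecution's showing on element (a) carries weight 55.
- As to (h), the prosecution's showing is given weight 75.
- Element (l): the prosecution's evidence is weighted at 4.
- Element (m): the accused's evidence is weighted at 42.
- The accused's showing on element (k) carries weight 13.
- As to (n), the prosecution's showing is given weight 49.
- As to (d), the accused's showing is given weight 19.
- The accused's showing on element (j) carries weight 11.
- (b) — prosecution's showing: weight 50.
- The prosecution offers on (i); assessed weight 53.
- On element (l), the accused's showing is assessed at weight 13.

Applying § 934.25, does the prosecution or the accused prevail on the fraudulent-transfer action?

accused

— Issue I —
Stage I.1 — burden on prosecution; standard: the balance of probabilities (weight is at least 54).
    (a): 55 (accused's 61 disregarded) ≥ 54 [met]
    (b): 50 < 54 [not met]
  The prosecution does not carry Stage I.1.
The accused prevails on this issue.
— Issue II —
At Stage II.1 the prosecution must meet a heightened civil standard (weight is at least 76): on (e) the weight is 76 (the accused's 86 is given no effect), which does reach 76, so (e) meets the standard; on (f) the weight is 77, ≥ 76, so (f) meets the standard.
  The prosecution carries Stage II.1; the accused now bears the burden.
At Stage II.2 the accused must meet a prima facie showing (weight is at least 25): on (g) the weight is 25, which does reach 25, so (g) meets the standard.
  The accused carries Stage II.2; the prosecution now bears the burden.
At Stage II.3 the prosecution must meet a heightened civil standard (weight is at least 76): on (h) the weight is 75 (the accused's 79 is given no effect), which does not reach 76, so (h) does not meet the standard.
  Stage II.3 not carried; the prosecution fails its burden.
The accused prevails on this issue.
— Issue III —
Stage III.1 — burden on prosecution; standard: the preponderance of the evidence (weight exceeds 52).
    (i): 53 > 52 [met]
    (j): 54 (accused's 11 disregarded) > 52 [met]
  Stage III.1 carried; the burden shifts to the accused.
Stage III.2 — burden on accused; standard: a production showing (weight is at least 12).
    (k): 13 (prosecution's 70 disregarded) ≥ 12 [met]
    (l): 13 (prosecution's 4 disregarded) ≥ 12 [met]
  All elements met. The burden passes to the prosecution.
Stage III.3 — burden on prosecution; standard: the preponderance of the evidence (weight exceeds 52).
    (m): 51 (accused's 42 disregarded) ≤ 52 [not met]
    (n): 49 ≤ 52 [not met]
  Not every element is met, so the prosecution fails to carry Stage III.3.
The analysis ends at Stage III.3; the accused prevails on this issue.
Per-issue: Issue I → accused; Issue II → accused; Issue III → accused. The prosecution must prevail on at least one issue; overall, the accused prevails.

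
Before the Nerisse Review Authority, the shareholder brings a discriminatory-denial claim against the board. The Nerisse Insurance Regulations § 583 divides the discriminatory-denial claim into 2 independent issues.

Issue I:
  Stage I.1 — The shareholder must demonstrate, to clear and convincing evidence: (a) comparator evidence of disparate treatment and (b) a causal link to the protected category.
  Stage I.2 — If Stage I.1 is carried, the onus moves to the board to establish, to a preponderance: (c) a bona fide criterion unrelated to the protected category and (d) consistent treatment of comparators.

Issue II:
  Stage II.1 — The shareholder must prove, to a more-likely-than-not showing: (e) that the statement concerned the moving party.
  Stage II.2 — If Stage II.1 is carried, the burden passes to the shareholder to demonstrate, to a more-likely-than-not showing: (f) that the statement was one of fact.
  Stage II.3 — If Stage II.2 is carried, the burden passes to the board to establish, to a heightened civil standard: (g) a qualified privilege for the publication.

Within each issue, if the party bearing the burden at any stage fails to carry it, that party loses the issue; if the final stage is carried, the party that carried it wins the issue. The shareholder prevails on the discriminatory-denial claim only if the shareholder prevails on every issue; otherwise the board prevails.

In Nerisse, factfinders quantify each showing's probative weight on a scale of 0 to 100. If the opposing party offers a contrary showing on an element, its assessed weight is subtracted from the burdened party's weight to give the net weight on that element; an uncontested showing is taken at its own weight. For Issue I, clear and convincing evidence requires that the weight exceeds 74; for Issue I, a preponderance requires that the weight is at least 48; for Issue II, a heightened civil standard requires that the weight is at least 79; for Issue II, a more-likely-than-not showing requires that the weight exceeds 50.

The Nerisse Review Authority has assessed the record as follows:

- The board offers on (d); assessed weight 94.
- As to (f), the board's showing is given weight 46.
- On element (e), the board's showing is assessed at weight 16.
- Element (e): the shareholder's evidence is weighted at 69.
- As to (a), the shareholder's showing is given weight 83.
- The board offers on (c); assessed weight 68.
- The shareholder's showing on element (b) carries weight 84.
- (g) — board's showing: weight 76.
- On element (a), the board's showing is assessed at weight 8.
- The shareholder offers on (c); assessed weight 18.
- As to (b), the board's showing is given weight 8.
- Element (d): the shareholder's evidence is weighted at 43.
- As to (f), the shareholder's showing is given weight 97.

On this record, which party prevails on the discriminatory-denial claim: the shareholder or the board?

— Issue I —
At Stage I.1 the shareholder must meet clear and convincing evidence (weight exceeds 74): on (a) the weight is 83 less the opposing 8 gives net 75, > 74, so (a) meets the standard; on (b) the weight is 84 less the opposing 8 gives net 76, which does exceed 74, so (b) meets the standard.
  The shareholder carries Stage I.1; the board now bears the burden.
At Stage I.2 the board must meet a preponderance (weight is at least 48): on (c) the weight is 68 less the opposing 18 gives net 50, which does reach 48, so (c) meets the standard; on (d) the weight is 94 less the opposing 43 gives net 51, ≥ 48, so (d) meets the standard.
  The board carries the last stage.
Every stage carried; the board prevails on this issue.
— Issue II —
At Stage II.1 the shareholder must meet a more-likely-than-not showing (weight exceeds 50): on (e) the weight is 69 less the opposing 16 gives net 53, which does exceed 50, so (e) meets the standard.
  All elements met. The shareholder retains the burden for Stage II.2.
At Stage II.2 the shareholder must meet a more-likely-than-not showing (weight exceeds 50): on (f) the weight is 97 less the opposing 46 gives net 51, > 50, so (f) meets the standard.
  All elements met. The burden passes to the board.
At Stage II.3 the board must meet a heightened civil standard (weight is at least 79): on (g) the weight is 76, < 79, so (g) does not meet the standard.
  The board does not carry Stage II.3.
So the shareholder prevails on this issue.
Per-issue: Issue I → board; Issue II → shareholder. The shareholder must prevail on every issue; overall, the board prevails.

board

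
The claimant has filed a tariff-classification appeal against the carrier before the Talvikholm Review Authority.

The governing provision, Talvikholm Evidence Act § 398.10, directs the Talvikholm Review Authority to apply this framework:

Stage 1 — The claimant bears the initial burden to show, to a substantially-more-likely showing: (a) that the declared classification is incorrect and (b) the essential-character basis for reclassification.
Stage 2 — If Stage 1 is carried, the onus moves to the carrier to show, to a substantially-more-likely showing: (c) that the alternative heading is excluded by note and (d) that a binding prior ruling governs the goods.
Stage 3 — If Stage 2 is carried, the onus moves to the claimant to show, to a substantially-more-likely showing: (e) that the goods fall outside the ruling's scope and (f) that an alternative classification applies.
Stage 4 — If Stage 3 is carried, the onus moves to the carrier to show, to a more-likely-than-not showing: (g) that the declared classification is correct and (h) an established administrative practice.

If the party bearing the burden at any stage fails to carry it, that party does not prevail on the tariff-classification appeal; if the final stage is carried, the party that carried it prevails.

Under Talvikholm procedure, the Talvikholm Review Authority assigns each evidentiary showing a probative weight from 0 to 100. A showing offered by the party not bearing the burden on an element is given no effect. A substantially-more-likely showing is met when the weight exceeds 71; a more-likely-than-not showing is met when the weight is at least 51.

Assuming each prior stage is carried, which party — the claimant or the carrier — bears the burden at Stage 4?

Stage 4's rule assigns the burden to the carrier (to a more-likely-than-not showing).

carrier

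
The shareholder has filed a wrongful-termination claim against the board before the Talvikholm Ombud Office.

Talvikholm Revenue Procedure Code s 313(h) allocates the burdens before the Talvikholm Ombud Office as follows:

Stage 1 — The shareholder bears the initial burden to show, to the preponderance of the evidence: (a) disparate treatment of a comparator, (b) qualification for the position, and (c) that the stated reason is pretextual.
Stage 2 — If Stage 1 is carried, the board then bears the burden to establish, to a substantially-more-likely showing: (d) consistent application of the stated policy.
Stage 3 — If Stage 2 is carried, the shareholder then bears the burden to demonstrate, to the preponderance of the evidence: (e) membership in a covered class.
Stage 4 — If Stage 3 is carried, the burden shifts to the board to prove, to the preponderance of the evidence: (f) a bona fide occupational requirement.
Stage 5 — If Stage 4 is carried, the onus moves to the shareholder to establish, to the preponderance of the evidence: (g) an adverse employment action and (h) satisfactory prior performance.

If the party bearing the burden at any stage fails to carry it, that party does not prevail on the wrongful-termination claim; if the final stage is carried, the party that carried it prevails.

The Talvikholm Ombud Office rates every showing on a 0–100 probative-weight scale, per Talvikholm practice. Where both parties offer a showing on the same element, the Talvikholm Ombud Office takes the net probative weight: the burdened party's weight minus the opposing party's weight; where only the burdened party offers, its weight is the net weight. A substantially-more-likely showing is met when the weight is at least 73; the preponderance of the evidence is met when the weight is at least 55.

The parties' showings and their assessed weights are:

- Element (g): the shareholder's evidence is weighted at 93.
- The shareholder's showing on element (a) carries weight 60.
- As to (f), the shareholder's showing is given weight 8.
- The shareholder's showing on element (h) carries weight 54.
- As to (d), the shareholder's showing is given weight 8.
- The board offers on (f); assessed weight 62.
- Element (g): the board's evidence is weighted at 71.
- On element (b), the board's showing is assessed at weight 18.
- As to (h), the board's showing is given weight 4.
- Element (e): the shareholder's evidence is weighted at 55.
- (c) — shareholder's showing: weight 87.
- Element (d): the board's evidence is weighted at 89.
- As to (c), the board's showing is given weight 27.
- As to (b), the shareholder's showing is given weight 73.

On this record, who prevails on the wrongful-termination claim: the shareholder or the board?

shareholder

Stage 1 — burden on shareholder; standard: the preponderance of the evidence (weight is at least 55).
    (a): 60 ≥ 55 [met]
    (b): 73 − 18 = 55 ≥ 55 [met]
    (c): 87 − 27 = 60 ≥ 55 [met]
  Stage 1 carried; the burden shifts to the board.
Stage 2 — burden on board; standard: a substantially-more-likely showing (weight is at least 73).
    (d): 89 − 8 = 81 ≥ 73 [met]
  All elements met. The burden passes to the shareholder.
Stage 3 — burden on shareholder; standard: the preponderance of the evidence (weight is at least 55).
    (e): 55 ≥ 55 [met]
  The shareholder carries Stage 3; the board now bears the burden.
Stage 4 — burden on board; standard: the preponderance of the evidence (weight is at least 55).
    (f): 62 − 8 = 54 < 55 [not met]
  Stage 4 not carried; the board fails its burden.
So the shareholder prevails.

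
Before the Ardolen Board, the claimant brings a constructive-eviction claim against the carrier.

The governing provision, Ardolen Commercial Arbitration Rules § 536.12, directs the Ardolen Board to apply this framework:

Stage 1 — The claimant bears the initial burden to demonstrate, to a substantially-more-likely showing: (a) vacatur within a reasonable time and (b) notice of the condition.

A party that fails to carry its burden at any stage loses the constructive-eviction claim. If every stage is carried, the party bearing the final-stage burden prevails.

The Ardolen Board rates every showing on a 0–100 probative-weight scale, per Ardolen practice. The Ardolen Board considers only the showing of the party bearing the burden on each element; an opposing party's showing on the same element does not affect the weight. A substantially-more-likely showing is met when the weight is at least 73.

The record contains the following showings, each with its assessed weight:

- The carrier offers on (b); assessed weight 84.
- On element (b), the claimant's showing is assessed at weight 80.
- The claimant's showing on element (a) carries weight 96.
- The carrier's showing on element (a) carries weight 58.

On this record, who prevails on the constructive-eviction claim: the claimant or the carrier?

At Stage 1 the claimant must meet a substantially-more-likely showing (weight is at least 73): on (a) the weight is 96 (the carrier's 58 is given no effect), ≥ 73, so (a) meets the standard; on (b) the weight is 80 (the carrier's 84 is given no effect), which does reach 73, so (b) meets the standard.
  Stage 1 carried; the final stage is satisfied.
All stages carried — the claimant prevails.

claimant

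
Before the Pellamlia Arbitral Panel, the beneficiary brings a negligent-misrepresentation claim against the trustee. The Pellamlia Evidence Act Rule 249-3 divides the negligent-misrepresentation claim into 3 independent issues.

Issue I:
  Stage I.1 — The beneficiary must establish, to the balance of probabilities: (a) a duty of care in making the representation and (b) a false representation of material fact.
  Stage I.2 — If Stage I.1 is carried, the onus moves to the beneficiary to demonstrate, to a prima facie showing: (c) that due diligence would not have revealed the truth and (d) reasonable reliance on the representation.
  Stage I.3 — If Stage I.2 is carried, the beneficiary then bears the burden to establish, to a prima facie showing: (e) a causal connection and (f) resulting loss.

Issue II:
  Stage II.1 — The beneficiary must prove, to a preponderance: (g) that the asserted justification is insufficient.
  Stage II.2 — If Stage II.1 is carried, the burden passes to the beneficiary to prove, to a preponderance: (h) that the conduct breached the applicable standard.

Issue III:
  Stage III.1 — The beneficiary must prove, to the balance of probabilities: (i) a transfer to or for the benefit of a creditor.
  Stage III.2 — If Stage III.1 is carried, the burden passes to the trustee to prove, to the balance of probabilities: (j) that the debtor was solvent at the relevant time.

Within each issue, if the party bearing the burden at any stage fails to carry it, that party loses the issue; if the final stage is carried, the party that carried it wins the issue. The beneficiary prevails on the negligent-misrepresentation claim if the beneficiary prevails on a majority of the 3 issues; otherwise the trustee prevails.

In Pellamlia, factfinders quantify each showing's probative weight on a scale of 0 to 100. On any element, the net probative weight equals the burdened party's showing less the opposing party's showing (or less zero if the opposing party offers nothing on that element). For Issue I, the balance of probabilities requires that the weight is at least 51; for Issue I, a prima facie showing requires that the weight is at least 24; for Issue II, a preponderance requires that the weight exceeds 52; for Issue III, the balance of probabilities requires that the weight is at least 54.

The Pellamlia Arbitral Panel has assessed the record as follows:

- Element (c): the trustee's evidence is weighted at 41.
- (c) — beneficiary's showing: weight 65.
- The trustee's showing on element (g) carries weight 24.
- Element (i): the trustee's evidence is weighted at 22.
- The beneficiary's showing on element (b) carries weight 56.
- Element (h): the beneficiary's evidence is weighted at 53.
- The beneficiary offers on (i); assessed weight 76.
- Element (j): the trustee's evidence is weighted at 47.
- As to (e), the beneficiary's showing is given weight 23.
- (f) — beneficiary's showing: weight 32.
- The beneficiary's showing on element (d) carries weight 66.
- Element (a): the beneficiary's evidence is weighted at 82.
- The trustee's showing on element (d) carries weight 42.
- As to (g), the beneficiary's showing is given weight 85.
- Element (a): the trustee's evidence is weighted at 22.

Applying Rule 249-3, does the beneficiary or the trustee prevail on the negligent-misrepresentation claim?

beneficiary

— Issue I —
Stage I.1 (beneficiary, the balance of probabilities, weight is at least 51): (a) net 82−22=60 ≥ 51 — meets; (b) 56 ≥ 51 — meets.
  Stage I.1 carried; the burden remains with the beneficiary.
Stage I.2 (beneficiary, a prima facie showing, weight is at least 24): (c) net 65−41=24 ≥ 24 — meets; (d) net 66−42=24 ≥ 24 — meets.
  All elements met. The beneficiary retains the burden for Stage I.3.
Stage I.3 (beneficiary, a prima facie showing, weight is at least 24): (e) 23 < 24 — fails; (f) 32 ≥ 24 — meets.
  Not every element is met, so the beneficiary fails to carry Stage I.3.
The analysis ends at Stage I.3; the trustee prevails on this issue.
— Issue II —
At Stage II.1 the beneficiary must meet a preponderance (weight exceeds 52): on (g) the weight is 85 less the opposing 24 gives net 61, > 52, so (g) meets the standard.
  Stage II.1 carried; the burden remains with the beneficiary.
At Stage II.2 the beneficiary must meet a preponderance (weight exceeds 52): on (h) the weight is 53, > 52, so (h) meets the standard.
  The beneficiary carries the last stage.
All stages carried — the beneficiary prevails on this issue.
— Issue III —
At Stage III.1 the beneficiary must meet the balance of probabilities (weight is at least 54): on (i) the weight is 76 less the opposing 22 gives net 54, which does reach 54, so (i) meets the standard.
  Stage III.1 carried; the burden shifts to the trustee.
At Stage III.2 the trustee must meet the balance of probabilities (weight is at least 54): on (j) the weight is 47, < 54, so (j) does not meet the standard.
  Stage III.2 not carried; the trustee fails its burden.
So the beneficiary prevails on this issue.
Per-issue: Issue I → trustee; Issue II → beneficiary; Issue III → beneficiary. The beneficiary must prevail on a majority of issues; overall, the beneficiary prevails.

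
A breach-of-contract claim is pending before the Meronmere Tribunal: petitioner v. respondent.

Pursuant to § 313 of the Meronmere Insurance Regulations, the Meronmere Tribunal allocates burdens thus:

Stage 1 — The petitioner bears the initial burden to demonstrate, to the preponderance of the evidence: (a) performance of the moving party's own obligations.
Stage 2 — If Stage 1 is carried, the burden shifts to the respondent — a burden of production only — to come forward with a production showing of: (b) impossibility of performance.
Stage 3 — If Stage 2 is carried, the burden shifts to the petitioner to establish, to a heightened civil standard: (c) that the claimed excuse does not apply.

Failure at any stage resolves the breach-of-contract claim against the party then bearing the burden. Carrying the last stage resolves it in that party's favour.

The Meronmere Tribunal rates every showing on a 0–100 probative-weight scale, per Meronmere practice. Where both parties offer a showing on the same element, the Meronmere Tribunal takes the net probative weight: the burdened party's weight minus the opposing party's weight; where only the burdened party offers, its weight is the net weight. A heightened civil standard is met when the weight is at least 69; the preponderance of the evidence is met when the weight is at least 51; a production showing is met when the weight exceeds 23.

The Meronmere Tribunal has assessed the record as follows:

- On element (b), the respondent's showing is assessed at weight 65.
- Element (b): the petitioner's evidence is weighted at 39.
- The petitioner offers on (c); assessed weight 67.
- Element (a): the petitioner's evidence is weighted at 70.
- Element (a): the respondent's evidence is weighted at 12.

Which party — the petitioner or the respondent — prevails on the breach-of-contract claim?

respondent

At Stage 1 the petitioner must meet the preponderance of the evidence (weight is at least 51): on (a) the weight is 70 less the opposing 12 gives net 58, which does reach 51, so (a) meets the standard.
  The petitioner carries Stage 1; the respondent now bears the burden.
At Stage 2 the respondent must meet a production showing (weight exceeds 23): on (b) the weight is 65 less the opposing 39 gives net 26, which does exceed 23, so (b) meets the standard.
  The respondent carries Stage 2; the petitioner now bears the burden.
At Stage 3 the petitioner must meet a heightened civil standard (weight is at least 69): on (c) the weight is 67, < 69, so (c) does not meet the standard.
  The petitioner does not carry Stage 3.
The analysis ends at Stage 3; the respondent prevails.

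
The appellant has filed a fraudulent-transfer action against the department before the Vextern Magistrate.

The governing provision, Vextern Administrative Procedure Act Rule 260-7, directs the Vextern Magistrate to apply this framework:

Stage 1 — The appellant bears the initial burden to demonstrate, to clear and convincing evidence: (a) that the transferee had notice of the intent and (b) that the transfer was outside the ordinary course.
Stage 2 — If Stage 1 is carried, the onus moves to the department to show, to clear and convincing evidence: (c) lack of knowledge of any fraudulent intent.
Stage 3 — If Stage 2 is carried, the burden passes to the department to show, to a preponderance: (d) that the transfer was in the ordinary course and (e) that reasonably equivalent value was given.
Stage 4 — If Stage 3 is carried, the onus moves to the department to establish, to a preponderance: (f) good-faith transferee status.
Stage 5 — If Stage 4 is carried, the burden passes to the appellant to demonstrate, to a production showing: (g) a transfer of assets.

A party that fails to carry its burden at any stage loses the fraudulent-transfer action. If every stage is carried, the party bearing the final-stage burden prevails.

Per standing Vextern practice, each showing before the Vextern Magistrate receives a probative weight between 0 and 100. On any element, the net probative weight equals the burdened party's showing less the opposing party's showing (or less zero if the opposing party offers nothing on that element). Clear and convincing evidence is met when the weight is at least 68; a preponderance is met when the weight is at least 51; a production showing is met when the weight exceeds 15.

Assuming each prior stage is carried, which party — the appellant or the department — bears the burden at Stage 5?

appellant

Stage 5's rule assigns the burden to the appellant (to a production showing).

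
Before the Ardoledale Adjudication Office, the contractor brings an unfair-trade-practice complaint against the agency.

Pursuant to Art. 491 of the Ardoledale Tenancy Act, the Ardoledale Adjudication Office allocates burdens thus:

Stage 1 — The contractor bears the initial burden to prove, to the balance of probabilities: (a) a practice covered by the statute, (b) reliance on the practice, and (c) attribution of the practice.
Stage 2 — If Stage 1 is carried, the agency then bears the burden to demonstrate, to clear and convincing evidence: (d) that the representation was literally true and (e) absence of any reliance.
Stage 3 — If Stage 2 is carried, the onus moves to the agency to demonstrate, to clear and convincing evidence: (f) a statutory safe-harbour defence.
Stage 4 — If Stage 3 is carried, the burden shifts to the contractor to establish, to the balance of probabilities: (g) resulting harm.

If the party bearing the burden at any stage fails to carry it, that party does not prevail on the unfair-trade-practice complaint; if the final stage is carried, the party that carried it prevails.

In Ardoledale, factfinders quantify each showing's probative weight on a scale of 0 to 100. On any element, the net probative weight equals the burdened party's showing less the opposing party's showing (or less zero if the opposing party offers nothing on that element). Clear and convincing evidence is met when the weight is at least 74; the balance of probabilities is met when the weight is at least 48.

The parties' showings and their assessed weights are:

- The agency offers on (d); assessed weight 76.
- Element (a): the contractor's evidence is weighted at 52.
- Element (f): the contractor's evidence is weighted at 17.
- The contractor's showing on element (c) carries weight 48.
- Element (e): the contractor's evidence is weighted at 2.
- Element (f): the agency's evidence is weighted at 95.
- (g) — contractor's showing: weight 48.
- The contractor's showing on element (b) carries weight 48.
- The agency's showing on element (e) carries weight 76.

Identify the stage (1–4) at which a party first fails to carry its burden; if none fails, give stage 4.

stage 4

Stage 1 — burden on contractor; standard: the balance of probabilities (weight is at least 48).
    (a): 52 ≥ 48 [met]
    (b): 48 ≥ 48 [met]
    (c): 48 ≥ 48 [met]
  Stage 1 is satisfied; the onus moves to the agency.
Stage 2 — burden on agency; standard: clear and convincing evidence (weight is at least 74).
    (d): 76 ≥ 74 [met]
    (e): 76 − 2 = 74 ≥ 74 [met]
  Stage 2 carried; the burden remains with the agency.
Stage 3 — burden on agency; standard: clear and convincing evidence (weight is at least 74).
    (f): 95 − 17 = 78 ≥ 74 [met]
  The agency carries Stage 3; the contractor now bears the burden.
Stage 4 — burden on contractor; standard: the balance of probabilities (weight is at least 48).
    (g): 48 ≥ 48 [met]
  All elements met at the final stage.
All stages carried — the contractor prevails.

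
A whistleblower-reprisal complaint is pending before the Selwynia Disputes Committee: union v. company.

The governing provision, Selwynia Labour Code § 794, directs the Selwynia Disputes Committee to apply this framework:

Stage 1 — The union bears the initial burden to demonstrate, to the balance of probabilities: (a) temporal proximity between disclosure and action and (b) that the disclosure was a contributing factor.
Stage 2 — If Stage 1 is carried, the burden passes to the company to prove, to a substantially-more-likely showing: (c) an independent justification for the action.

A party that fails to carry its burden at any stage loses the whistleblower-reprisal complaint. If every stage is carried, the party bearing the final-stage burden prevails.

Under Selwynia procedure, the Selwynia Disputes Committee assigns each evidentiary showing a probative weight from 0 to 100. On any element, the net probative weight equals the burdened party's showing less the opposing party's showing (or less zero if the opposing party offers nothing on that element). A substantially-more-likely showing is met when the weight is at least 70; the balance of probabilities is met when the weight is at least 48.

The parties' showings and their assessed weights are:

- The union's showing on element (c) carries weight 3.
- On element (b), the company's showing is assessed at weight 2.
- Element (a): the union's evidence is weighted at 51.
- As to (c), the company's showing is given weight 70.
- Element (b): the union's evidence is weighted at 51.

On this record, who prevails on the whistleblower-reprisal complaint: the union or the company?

Stage 1 — burden on union; standard: the balance of probabilities (weight is at least 48).
    (a): 51 ≥ 48 [met]
    (b): 51 − 2 = 49 ≥ 48 [met]
  Stage 1 is satisfied; the onus moves to the company.
Stage 2 — burden on company; standard: a substantially-more-likely showing (weight is at least 70).
    (c): 70 − 3 = 67 < 70 [not met]
  The company does not carry Stage 2.
The analysis ends at Stage 2; the union prevails.

union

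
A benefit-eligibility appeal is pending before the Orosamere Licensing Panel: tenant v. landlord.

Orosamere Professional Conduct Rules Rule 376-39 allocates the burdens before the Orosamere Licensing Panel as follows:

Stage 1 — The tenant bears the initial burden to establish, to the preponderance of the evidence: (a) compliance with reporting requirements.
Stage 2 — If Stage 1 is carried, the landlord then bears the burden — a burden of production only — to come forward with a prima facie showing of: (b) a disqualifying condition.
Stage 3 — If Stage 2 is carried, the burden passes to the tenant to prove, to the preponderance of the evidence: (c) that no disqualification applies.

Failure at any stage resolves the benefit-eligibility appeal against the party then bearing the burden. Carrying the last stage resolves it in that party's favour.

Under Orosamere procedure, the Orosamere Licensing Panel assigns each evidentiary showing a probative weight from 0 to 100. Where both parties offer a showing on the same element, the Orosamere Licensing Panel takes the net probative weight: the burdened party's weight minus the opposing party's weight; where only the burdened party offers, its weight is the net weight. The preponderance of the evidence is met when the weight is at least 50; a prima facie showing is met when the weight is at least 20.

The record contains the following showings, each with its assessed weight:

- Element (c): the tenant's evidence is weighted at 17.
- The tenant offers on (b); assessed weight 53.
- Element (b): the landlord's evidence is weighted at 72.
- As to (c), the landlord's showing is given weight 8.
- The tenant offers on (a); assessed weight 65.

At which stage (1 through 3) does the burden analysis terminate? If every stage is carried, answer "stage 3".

stage 2

Stage 1 — burden on tenant; standard: the preponderance of the evidence (weight is at least 50).
    (a): 65 ≥ 50 [met]
  All elements met. The burden passes to the landlord.
Stage 2 — burden on landlord; standard: a prima facie showing (weight is at least 20).
    (b): 72 − 53 = 19 < 20 [not met]
  Not every element is met, so the landlord fails to carry Stage 2.
The tenant prevails.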